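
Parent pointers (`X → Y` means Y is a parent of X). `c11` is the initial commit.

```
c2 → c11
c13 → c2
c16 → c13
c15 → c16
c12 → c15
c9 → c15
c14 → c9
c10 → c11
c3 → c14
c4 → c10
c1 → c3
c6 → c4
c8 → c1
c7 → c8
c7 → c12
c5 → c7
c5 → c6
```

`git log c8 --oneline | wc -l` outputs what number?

Walking parent pointers from c8: reachable set = {c1, c11, c13, c14, c15, c16, c2, c3, c8, c9}.
That is 10 commits.

10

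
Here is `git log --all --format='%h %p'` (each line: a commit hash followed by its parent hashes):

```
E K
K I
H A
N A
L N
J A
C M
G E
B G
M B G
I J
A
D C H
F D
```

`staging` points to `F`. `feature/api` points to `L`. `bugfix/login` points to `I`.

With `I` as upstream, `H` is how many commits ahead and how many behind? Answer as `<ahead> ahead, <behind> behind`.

1 ahead, 2 behind

Reachable from H: {A, H}.
Reachable from I: {A, I, J}.
Only in H's history (ahead): {H} — 1.
Only in I's history (behind): {I, J} — 2.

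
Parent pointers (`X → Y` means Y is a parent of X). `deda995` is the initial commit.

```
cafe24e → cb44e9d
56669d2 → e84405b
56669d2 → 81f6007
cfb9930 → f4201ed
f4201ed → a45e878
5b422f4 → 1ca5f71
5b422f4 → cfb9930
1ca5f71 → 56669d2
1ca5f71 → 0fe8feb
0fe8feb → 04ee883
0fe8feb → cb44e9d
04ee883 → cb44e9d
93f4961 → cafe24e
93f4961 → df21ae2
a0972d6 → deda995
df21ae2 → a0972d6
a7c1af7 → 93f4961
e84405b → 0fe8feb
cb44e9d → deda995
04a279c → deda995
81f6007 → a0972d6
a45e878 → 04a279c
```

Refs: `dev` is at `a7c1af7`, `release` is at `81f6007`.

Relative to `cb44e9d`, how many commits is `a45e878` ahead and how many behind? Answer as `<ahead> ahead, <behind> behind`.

Reachable from a45e878: {04a279c, a45e878, deda995}.
Reachable from cb44e9d: {cb44e9d, deda995}.
Only in a45e878's history (ahead): {04a279c, a45e878} — 2.
Only in cb44e9d's history (behind): {cb44e9d} — 1.

2 ahead, 1 behind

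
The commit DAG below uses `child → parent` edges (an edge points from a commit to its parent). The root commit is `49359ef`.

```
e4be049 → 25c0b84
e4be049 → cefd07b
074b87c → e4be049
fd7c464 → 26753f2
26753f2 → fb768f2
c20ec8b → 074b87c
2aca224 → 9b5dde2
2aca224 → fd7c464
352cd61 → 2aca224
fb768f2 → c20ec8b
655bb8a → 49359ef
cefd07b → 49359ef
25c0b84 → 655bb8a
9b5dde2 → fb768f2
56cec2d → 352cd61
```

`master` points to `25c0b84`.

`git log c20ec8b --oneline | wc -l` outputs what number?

7

Walking parent pointers from c20ec8b: reachable set = {074b87c, 25c0b84, 49359ef, 655bb8a, c20ec8b, cefd07b, e4be049}.
That is 7 commits.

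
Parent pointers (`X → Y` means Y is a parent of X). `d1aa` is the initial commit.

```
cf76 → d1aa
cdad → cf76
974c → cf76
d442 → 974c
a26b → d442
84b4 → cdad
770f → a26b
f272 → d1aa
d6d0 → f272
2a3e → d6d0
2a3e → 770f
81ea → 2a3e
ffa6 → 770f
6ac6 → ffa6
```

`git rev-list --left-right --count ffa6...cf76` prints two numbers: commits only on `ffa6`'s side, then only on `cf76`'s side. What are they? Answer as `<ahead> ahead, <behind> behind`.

Reachable from ffa6: {770f, 974c, a26b, cf76, d1aa, d442, ffa6}.
Reachable from cf76: {cf76, d1aa}.
Only in ffa6's history (ahead): {770f, 974c, a26b, d442, ffa6} — 5.
Only in cf76's history (behind): {} — 0.

5 ahead, 0 behind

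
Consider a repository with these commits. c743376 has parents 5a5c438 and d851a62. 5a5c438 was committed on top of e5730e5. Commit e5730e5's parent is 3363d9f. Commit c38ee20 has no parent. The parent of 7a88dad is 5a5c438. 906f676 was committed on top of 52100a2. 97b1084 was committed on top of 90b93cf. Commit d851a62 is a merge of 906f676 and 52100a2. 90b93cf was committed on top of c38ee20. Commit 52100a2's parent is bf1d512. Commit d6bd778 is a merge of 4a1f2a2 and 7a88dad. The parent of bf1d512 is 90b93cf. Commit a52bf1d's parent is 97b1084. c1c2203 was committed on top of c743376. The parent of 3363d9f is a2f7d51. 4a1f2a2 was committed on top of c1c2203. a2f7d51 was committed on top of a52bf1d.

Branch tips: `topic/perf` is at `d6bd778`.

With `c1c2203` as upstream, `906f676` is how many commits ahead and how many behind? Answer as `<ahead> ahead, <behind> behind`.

Reachable from 906f676: {52100a2, 906f676, 90b93cf, bf1d512, c38ee20}.
Reachable from c1c2203: {3363d9f, 52100a2, 5a5c438, 906f676, 90b93cf, 97b1084, a2f7d51, a52bf1d, bf1d512, c1c2203, c38ee20, c743376, d851a62, e5730e5}.
Only in 906f676's history (ahead): {} — 0.
Only in c1c2203's history (behind): {3363d9f, 5a5c438, 97b1084, a2f7d51, a52bf1d, c1c2203, c743376, d851a62, e5730e5} — 9.

0 ahead, 9 behind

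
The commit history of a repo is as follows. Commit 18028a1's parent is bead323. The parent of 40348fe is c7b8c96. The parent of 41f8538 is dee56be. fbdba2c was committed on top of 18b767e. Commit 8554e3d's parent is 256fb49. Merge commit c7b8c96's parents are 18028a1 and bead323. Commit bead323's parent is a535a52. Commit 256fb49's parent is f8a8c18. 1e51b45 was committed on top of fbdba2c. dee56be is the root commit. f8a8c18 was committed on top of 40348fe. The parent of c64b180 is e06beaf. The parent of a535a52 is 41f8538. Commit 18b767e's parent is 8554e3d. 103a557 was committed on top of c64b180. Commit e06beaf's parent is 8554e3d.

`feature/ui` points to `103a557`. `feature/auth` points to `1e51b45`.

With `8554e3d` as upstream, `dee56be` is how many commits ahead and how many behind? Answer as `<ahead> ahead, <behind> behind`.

Reachable from dee56be: {dee56be}.
Reachable from 8554e3d: {18028a1, 256fb49, 40348fe, 41f8538, 8554e3d, a535a52, bead323, c7b8c96, dee56be, f8a8c18}.
Only in dee56be's history (ahead): {} — 0.
Only in 8554e3d's history (behind): {18028a1, 256fb49, 40348fe, 41f8538, 8554e3d, a535a52, bead323, c7b8c96, f8a8c18} — 9.

0 ahead, 9 behind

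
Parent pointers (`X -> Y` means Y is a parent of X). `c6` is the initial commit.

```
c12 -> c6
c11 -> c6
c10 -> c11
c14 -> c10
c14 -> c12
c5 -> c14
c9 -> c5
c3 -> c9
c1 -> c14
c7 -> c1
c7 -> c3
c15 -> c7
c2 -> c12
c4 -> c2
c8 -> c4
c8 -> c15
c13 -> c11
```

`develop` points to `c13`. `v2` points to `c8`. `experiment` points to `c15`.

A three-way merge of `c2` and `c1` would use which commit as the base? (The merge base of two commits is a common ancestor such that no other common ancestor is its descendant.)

c12

Ancestors of c2: {c12, c2, c6}.
Ancestors of c1: {c1, c10, c11, c12, c14, c6}.
Common ancestors: {c12, c6}.
Among these, c12 is not an ancestor of any other common ancestor — it is the merge base.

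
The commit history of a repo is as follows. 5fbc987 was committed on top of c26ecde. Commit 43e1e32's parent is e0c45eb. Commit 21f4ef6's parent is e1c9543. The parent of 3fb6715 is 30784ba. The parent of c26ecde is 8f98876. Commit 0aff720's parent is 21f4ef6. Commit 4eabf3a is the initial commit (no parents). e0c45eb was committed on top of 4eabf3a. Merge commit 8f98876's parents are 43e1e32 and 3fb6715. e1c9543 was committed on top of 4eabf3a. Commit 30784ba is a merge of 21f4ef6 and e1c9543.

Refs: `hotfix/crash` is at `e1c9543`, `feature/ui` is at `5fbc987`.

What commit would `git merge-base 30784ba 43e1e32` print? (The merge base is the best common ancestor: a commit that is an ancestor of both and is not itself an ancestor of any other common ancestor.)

4eabf3a

Ancestors of 30784ba: {21f4ef6, 30784ba, 4eabf3a, e1c9543}.
Ancestors of 43e1e32: {43e1e32, 4eabf3a, e0c45eb}.
Common ancestors: {4eabf3a}.
The only common ancestor is 4eabf3a, so it is the merge base.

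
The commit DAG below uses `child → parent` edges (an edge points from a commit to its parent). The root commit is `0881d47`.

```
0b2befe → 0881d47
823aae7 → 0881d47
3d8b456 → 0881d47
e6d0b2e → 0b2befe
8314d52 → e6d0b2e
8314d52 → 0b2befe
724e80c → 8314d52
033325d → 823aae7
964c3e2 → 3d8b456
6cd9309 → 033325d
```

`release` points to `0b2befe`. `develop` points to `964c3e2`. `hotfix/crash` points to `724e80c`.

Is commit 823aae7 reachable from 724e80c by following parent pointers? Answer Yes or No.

No

Ancestors of 724e80c: {0881d47, 0b2befe, 724e80c, 8314d52, e6d0b2e}.
823aae7 is not in that set, so it is not an ancestor of 724e80c.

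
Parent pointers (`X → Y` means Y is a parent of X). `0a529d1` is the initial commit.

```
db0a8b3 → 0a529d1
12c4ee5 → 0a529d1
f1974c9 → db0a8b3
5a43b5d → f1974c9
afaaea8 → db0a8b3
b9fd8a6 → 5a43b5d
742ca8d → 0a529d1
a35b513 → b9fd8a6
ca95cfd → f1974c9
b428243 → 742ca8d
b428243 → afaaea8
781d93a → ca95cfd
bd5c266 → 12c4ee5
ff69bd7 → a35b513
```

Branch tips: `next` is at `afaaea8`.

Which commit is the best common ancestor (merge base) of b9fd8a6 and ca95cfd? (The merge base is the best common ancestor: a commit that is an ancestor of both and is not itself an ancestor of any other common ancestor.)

f1974c9

Ancestors of b9fd8a6: {0a529d1, 5a43b5d, b9fd8a6, db0a8b3, f1974c9}.
Ancestors of ca95cfd: {0a529d1, ca95cfd, db0a8b3, f1974c9}.
Common ancestors: {0a529d1, db0a8b3, f1974c9}.
Among these, f1974c9 is not an ancestor of any other common ancestor — it is the merge base.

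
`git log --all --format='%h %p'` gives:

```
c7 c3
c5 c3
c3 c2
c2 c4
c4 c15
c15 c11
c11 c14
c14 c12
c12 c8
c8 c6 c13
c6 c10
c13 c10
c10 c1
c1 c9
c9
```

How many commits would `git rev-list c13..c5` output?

Reachable from c5: {c1, c10, c11, c12, c13, c14, c15, c2, c3, c4, c5, c6, c8, c9}.
Reachable from c13: {c1, c10, c13, c9}.
In c5's history but not c13's: {c11, c12, c14, c15, c2, c3, c4, c5, c6, c8} — 10 commits.

10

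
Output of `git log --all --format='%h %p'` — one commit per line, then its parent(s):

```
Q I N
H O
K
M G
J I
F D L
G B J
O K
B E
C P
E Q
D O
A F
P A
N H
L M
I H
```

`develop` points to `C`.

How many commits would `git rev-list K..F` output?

Reachable from F: {B, D, E, F, G, H, I, J, K, L, M, N, O, Q}.
Reachable from K: {K}.
In F's history but not K's: {B, D, E, F, G, H, I, J, L, M, N, O, Q} — 13 commits.

13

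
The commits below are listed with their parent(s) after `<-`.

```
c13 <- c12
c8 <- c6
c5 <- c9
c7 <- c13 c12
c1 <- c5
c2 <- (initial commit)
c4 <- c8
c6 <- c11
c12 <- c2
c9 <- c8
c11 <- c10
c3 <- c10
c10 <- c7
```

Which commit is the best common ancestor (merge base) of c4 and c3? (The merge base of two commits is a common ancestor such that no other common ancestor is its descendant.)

Ancestors of c4: {c10, c11, c12, c13, c2, c4, c6, c7, c8}.
Ancestors of c3: {c10, c12, c13, c2, c3, c7}.
Common ancestors: {c10, c12, c13, c2, c7}.
Among these, c10 is not an ancestor of any other common ancestor — it is the merge base.

c10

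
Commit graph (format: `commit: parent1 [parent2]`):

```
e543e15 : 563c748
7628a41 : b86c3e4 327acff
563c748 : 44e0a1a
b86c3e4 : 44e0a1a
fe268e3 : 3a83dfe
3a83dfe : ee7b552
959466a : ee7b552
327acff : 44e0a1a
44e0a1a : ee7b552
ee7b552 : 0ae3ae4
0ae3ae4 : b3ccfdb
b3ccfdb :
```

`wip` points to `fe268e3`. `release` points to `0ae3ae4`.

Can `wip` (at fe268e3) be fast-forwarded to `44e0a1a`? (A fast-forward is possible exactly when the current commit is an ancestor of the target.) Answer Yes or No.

No

A fast-forward from fe268e3 to 44e0a1a is possible iff fe268e3 is an ancestor of 44e0a1a.
Ancestors of 44e0a1a: {0ae3ae4, 44e0a1a, b3ccfdb, ee7b552}.
fe268e3 is not among them, so fast-forward is not possible.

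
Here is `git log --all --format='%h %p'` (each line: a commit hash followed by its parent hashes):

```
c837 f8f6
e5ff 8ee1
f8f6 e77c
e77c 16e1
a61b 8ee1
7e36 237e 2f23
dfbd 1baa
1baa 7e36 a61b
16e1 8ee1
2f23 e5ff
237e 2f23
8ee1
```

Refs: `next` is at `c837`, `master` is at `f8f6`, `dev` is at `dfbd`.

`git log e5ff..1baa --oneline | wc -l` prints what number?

Reachable from 1baa: {1baa, 237e, 2f23, 7e36, 8ee1, a61b, e5ff}.
Reachable from e5ff: {8ee1, e5ff}.
In 1baa's history but not e5ff's: {1baa, 237e, 2f23, 7e36, a61b} — 5 commits.

5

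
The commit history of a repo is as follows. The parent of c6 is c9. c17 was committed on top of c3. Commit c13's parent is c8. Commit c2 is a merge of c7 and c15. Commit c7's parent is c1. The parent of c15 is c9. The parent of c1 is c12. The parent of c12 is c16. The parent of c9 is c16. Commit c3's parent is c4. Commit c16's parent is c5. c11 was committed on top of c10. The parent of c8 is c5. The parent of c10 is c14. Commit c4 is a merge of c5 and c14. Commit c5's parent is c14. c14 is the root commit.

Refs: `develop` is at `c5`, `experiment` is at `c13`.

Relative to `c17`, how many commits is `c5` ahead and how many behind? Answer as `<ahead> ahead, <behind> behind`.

Reachable from c5: {c14, c5}.
Reachable from c17: {c14, c17, c3, c4, c5}.
Only in c5's history (ahead): {} — 0.
Only in c17's history (behind): {c17, c3, c4} — 3.

0 ahead, 3 behind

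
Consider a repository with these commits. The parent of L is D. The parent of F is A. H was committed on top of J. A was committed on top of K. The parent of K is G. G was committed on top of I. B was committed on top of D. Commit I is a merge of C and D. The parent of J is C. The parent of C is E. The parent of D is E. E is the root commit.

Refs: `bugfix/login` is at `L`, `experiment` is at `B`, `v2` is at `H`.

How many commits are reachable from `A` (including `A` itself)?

7

Walking parent pointers from A: reachable set = {A, C, D, E, G, I, K}.
That is 7 commits.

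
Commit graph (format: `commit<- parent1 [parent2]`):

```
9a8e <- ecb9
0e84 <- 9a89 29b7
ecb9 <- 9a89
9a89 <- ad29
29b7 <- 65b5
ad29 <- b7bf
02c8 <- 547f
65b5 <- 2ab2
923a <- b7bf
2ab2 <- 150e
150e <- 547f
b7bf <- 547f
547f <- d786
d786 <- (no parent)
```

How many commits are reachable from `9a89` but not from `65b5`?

Reachable from 9a89: {547f, 9a89, ad29, b7bf, d786}.
Reachable from 65b5: {150e, 2ab2, 547f, 65b5, d786}.
In 9a89's history but not 65b5's: {9a89, ad29, b7bf} — 3 commits.

3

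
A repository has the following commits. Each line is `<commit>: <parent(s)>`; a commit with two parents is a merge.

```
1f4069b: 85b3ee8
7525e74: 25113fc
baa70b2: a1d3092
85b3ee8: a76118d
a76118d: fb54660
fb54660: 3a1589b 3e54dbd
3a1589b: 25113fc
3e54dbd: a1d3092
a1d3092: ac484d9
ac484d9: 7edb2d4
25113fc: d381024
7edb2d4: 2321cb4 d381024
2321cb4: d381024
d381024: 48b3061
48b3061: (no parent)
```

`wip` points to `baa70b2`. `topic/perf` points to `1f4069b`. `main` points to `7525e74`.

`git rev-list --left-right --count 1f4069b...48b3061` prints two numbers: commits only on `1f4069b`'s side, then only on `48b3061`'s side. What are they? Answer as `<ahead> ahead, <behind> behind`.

12 ahead, 0 behind

Reachable from 1f4069b: {1f4069b, 2321cb4, 25113fc, 3a1589b, 3e54dbd, 48b3061, 7edb2d4, 85b3ee8, a1d3092, a76118d, ac484d9, d381024, fb54660}.
Reachable from 48b3061: {48b3061}.
Only in 1f4069b's history (ahead): {1f4069b, 2321cb4, 25113fc, 3a1589b, 3e54dbd, 7edb2d4, 85b3ee8, a1d3092, a76118d, ac484d9, d381024, fb54660} — 12.
Only in 48b3061's history (behind): {} — 0.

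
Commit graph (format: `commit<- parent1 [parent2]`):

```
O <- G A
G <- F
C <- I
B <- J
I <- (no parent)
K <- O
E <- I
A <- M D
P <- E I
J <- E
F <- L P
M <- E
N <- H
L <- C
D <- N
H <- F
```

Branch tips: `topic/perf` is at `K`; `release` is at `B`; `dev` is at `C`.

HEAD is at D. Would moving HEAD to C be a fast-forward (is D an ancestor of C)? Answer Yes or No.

A fast-forward from D to C is possible iff D is an ancestor of C.
Ancestors of C: {C, I}.
D is not among them, so fast-forward is not possible.

No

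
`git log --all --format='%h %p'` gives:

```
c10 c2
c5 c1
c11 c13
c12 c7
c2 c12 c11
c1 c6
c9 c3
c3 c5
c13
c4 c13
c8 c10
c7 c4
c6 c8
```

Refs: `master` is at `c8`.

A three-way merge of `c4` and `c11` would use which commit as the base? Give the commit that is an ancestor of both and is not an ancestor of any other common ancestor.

c13

Ancestors of c4: {c13, c4}.
Ancestors of c11: {c11, c13}.
Common ancestors: {c13}.
The only common ancestor is c13, so it is the merge base.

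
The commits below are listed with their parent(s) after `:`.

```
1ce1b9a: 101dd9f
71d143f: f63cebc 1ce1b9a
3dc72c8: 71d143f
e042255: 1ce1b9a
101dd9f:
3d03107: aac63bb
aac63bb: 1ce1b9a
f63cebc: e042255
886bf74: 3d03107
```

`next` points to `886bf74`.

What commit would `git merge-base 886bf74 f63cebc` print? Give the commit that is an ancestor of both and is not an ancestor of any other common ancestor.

Ancestors of 886bf74: {101dd9f, 1ce1b9a, 3d03107, 886bf74, aac63bb}.
Ancestors of f63cebc: {101dd9f, 1ce1b9a, e042255, f63cebc}.
Common ancestors: {101dd9f, 1ce1b9a}.
Among these, 1ce1b9a is not an ancestor of any other common ancestor — it is the merge base.

1ce1b9a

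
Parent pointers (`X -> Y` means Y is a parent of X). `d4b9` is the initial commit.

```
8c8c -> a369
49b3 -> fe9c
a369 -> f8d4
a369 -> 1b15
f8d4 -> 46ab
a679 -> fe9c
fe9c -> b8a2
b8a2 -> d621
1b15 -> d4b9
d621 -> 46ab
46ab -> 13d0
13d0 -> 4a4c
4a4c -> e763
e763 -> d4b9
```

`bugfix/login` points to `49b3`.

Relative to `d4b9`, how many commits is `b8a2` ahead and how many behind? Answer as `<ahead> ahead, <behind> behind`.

Reachable from b8a2: {13d0, 46ab, 4a4c, b8a2, d4b9, d621, e763}.
Reachable from d4b9: {d4b9}.
Only in b8a2's history (ahead): {13d0, 46ab, 4a4c, b8a2, d621, e763} — 6.
Only in d4b9's history (behind): {} — 0.

6 ahead, 0 behind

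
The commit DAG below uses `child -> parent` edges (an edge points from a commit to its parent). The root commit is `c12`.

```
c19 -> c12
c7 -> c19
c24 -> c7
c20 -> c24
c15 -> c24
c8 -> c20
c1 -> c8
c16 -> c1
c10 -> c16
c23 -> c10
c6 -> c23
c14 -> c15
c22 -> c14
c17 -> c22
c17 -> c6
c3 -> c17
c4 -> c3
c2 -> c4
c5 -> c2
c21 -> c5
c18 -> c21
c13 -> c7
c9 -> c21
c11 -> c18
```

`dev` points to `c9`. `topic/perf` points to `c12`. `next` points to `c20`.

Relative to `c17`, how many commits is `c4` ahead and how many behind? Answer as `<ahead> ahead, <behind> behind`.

2 ahead, 0 behind

Reachable from c4: {c1, c10, c12, c14, c15, c16, c17, c19, c20, c22, c23, c24, c3, c4, c6, c7, c8}.
Reachable from c17: {c1, c10, c12, c14, c15, c16, c17, c19, c20, c22, c23, c24, c6, c7, c8}.
Only in c4's history (ahead): {c3, c4} — 2.
Only in c17's history (behind): {} — 0.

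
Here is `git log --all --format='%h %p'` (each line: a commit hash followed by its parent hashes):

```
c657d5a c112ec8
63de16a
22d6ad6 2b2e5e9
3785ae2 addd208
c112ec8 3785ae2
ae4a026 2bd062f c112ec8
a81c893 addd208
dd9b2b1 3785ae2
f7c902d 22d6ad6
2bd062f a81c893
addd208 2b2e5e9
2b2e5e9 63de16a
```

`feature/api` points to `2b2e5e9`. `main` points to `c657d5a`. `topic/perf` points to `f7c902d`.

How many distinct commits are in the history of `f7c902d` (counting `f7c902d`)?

Walking parent pointers from f7c902d: reachable set = {22d6ad6, 2b2e5e9, 63de16a, f7c902d}.
That is 4 commits.

4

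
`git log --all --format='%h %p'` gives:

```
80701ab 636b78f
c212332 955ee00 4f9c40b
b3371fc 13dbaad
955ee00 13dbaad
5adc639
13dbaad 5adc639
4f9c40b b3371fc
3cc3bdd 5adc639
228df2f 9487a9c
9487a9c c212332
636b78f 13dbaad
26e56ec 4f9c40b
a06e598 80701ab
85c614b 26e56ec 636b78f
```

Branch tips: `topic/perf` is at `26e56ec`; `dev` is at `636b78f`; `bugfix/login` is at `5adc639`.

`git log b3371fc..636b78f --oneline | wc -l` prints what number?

Reachable from 636b78f: {13dbaad, 5adc639, 636b78f}.
Reachable from b3371fc: {13dbaad, 5adc639, b3371fc}.
In 636b78f's history but not b3371fc's: {636b78f} — 1 commit.

1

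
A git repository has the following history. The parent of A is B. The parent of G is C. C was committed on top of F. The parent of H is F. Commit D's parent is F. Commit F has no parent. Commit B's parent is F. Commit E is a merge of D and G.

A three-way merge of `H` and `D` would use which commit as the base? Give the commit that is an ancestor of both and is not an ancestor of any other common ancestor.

Ancestors of H: {F, H}.
Ancestors of D: {D, F}.
Common ancestors: {F}.
The only common ancestor is F, so it is the merge base.

F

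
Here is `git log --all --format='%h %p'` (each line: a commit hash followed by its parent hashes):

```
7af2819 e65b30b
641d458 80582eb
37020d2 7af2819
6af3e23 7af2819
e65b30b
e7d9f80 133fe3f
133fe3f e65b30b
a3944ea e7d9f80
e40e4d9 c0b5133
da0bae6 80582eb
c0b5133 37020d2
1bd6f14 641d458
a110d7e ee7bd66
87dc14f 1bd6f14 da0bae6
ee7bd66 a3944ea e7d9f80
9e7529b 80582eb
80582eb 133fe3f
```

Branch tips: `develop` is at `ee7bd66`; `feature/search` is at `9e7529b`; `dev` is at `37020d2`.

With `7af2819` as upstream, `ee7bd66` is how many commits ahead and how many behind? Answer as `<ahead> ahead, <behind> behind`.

Reachable from ee7bd66: {133fe3f, a3944ea, e65b30b, e7d9f80, ee7bd66}.
Reachable from 7af2819: {7af2819, e65b30b}.
Only in ee7bd66's history (ahead): {133fe3f, a3944ea, e7d9f80, ee7bd66} — 4.
Only in 7af2819's history (behind): {7af2819} — 1.

4 ahead, 1 behind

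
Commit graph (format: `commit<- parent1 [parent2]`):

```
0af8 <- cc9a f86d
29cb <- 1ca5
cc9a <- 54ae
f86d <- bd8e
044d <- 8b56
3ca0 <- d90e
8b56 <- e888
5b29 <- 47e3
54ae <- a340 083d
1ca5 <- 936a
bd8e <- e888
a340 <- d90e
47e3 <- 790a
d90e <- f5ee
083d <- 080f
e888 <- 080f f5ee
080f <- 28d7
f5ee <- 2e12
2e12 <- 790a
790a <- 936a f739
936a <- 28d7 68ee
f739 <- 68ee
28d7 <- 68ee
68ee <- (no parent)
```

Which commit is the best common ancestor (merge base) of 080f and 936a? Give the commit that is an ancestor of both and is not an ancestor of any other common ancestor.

Ancestors of 080f: {080f, 28d7, 68ee}.
Ancestors of 936a: {28d7, 68ee, 936a}.
Common ancestors: {28d7, 68ee}.
Among these, 28d7 is not an ancestor of any other common ancestor — it is the merge base.

28d7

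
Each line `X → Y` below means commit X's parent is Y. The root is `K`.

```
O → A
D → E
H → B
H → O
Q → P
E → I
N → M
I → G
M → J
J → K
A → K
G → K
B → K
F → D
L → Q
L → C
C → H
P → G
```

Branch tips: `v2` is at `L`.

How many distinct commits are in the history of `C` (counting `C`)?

Walking parent pointers from C: reachable set = {A, B, C, H, K, O}.
That is 6 commits.

6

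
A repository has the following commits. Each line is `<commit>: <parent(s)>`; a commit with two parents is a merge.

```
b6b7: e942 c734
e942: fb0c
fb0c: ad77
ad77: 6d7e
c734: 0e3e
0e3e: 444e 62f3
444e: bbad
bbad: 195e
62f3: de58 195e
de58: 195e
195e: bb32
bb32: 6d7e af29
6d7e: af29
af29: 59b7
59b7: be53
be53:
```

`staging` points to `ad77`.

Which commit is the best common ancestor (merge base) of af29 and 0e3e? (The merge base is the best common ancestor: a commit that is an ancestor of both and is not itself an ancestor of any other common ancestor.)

af29

Ancestors of af29: {59b7, af29, be53}.
Ancestors of 0e3e: {0e3e, 195e, 444e, 59b7, 62f3, 6d7e, af29, bb32, bbad, be53, de58}.
Common ancestors: {59b7, af29, be53}.
Among these, af29 is not an ancestor of any other common ancestor — it is the merge base.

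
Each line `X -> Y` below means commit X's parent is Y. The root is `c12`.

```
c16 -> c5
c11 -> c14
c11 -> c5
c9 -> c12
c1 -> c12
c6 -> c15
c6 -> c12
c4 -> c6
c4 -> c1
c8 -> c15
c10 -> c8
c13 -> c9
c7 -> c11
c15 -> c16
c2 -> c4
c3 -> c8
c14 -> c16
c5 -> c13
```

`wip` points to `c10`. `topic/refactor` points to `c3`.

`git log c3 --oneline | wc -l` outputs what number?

Walking parent pointers from c3: reachable set = {c12, c13, c15, c16, c3, c5, c8, c9}.
That is 8 commits.

8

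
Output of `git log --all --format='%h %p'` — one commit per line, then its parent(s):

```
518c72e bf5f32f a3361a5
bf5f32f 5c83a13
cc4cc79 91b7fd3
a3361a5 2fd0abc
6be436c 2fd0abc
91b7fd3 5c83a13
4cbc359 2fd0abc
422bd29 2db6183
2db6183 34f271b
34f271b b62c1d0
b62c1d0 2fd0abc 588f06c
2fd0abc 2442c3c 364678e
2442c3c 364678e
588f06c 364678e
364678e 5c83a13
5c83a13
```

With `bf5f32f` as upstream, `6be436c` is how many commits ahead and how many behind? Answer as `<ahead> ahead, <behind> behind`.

4 ahead, 1 behind

Reachable from 6be436c: {2442c3c, 2fd0abc, 364678e, 5c83a13, 6be436c}.
Reachable from bf5f32f: {5c83a13, bf5f32f}.
Only in 6be436c's history (ahead): {2442c3c, 2fd0abc, 364678e, 6be436c} — 4.
Only in bf5f32f's history (behind): {bf5f32f} — 1.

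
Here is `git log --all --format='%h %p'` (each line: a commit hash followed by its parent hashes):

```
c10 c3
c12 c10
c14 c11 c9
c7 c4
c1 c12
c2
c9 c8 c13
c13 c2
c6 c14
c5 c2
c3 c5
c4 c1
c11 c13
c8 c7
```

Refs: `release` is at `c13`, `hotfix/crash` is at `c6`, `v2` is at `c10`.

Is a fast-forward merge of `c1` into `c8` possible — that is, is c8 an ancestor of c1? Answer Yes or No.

No

A fast-forward from c8 to c1 is possible iff c8 is an ancestor of c1.
Ancestors of c1: {c1, c10, c12, c2, c3, c5}.
c8 is not among them, so fast-forward is not possible.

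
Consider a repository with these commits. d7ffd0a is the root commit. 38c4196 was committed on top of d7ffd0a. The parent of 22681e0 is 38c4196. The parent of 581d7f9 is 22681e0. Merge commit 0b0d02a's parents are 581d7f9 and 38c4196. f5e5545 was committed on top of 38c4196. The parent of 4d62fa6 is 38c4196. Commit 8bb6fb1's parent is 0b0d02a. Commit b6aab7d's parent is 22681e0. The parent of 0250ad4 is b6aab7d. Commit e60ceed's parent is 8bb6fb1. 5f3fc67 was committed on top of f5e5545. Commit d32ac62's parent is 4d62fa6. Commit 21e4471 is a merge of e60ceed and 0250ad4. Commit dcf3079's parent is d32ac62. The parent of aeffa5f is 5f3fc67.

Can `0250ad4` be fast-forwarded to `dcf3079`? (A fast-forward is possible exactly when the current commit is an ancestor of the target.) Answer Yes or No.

A fast-forward from 0250ad4 to dcf3079 is possible iff 0250ad4 is an ancestor of dcf3079.
Ancestors of dcf3079: {38c4196, 4d62fa6, d32ac62, d7ffd0a, dcf3079}.
0250ad4 is not among them, so fast-forward is not possible.

No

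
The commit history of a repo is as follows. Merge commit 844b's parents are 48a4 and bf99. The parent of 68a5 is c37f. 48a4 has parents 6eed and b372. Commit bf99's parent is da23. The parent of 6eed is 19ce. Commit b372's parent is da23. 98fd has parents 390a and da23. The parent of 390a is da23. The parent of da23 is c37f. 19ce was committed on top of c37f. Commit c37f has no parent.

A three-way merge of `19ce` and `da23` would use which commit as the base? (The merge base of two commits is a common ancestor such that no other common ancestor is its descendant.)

Ancestors of 19ce: {19ce, c37f}.
Ancestors of da23: {c37f, da23}.
Common ancestors: {c37f}.
The only common ancestor is c37f, so it is the merge base.

c37f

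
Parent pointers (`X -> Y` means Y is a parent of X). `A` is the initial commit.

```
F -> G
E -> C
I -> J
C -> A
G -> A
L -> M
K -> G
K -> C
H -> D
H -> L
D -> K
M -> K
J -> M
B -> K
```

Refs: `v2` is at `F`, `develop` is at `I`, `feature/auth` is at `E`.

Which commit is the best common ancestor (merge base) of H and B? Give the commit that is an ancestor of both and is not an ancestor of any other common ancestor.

Ancestors of H: {A, C, D, G, H, K, L, M}.
Ancestors of B: {A, B, C, G, K}.
Common ancestors: {A, C, G, K}.
Among these, K is not an ancestor of any other common ancestor — it is the merge base.

K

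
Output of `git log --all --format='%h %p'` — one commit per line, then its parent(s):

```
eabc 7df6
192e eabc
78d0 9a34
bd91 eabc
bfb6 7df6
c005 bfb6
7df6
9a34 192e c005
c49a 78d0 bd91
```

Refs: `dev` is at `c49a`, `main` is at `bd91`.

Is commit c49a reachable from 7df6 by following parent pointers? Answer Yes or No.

No

Ancestors of 7df6: {7df6}.
c49a is not in that set, so it is not an ancestor of 7df6.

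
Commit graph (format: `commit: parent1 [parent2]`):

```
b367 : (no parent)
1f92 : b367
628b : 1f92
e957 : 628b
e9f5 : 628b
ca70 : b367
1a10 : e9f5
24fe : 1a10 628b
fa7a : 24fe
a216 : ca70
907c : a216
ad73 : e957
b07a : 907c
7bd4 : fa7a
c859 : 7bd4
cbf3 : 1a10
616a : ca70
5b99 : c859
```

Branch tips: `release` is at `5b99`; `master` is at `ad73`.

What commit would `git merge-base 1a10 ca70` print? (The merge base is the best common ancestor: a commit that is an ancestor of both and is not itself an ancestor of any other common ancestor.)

b367

Ancestors of 1a10: {1a10, 1f92, 628b, b367, e9f5}.
Ancestors of ca70: {b367, ca70}.
Common ancestors: {b367}.
The only common ancestor is b367, so it is the merge base.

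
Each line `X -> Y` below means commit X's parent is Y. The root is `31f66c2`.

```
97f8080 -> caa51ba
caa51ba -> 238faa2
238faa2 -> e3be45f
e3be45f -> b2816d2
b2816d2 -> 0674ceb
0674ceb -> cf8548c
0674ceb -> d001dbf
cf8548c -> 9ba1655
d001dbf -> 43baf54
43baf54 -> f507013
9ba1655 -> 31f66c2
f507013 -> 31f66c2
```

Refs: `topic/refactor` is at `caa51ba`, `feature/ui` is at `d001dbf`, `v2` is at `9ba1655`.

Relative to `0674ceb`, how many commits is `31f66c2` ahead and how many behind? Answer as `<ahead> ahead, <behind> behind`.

Reachable from 31f66c2: {31f66c2}.
Reachable from 0674ceb: {0674ceb, 31f66c2, 43baf54, 9ba1655, cf8548c, d001dbf, f507013}.
Only in 31f66c2's history (ahead): {} — 0.
Only in 0674ceb's history (behind): {0674ceb, 43baf54, 9ba1655, cf8548c, d001dbf, f507013} — 6.

0 ahead, 6 behind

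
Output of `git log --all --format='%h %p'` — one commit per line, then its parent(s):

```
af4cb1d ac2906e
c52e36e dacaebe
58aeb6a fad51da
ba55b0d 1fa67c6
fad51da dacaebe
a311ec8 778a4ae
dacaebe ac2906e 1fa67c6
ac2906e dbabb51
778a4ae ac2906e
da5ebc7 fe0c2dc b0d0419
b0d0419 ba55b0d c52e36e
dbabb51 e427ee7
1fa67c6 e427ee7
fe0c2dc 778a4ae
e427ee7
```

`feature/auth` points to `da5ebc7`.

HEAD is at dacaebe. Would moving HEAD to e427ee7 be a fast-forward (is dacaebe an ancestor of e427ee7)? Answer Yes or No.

A fast-forward from dacaebe to e427ee7 is possible iff dacaebe is an ancestor of e427ee7.
Ancestors of e427ee7: {e427ee7}.
dacaebe is not among them, so fast-forward is not possible.

No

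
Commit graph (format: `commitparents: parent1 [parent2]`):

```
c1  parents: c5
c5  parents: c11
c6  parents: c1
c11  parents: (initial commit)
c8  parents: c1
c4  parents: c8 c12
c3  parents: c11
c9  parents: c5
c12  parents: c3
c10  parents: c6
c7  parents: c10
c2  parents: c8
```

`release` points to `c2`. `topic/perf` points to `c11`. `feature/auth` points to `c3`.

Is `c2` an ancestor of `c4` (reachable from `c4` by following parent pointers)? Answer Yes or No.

Ancestors of c4: {c1, c11, c12, c3, c4, c5, c8}.
c2 is not in that set, so it is not an ancestor of c4.

No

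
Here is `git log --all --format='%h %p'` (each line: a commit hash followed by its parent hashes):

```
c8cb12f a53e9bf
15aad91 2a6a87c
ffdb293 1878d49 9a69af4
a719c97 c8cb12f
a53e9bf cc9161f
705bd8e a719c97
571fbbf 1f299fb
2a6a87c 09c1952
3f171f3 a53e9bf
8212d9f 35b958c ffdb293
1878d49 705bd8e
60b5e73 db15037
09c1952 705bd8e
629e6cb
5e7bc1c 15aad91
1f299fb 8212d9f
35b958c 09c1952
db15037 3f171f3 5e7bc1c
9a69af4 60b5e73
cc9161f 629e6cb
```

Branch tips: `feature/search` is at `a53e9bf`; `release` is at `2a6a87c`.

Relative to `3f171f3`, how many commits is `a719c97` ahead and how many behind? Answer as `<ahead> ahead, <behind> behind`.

Reachable from a719c97: {629e6cb, a53e9bf, a719c97, c8cb12f, cc9161f}.
Reachable from 3f171f3: {3f171f3, 629e6cb, a53e9bf, cc9161f}.
Only in a719c97's history (ahead): {a719c97, c8cb12f} — 2.
Only in 3f171f3's history (behind): {3f171f3} — 1.

2 ahead, 1 behind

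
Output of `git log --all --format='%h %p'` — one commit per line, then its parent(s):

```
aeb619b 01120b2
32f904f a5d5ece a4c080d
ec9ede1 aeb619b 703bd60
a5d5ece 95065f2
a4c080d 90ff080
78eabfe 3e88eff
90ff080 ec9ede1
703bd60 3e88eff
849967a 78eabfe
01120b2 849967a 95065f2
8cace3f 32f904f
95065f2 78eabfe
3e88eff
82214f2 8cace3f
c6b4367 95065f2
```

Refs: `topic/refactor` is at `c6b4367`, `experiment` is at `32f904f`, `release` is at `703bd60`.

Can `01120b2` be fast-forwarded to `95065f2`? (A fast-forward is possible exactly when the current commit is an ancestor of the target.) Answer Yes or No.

No

A fast-forward from 01120b2 to 95065f2 is possible iff 01120b2 is an ancestor of 95065f2.
Ancestors of 95065f2: {3e88eff, 78eabfe, 95065f2}.
01120b2 is not among them, so fast-forward is not possible.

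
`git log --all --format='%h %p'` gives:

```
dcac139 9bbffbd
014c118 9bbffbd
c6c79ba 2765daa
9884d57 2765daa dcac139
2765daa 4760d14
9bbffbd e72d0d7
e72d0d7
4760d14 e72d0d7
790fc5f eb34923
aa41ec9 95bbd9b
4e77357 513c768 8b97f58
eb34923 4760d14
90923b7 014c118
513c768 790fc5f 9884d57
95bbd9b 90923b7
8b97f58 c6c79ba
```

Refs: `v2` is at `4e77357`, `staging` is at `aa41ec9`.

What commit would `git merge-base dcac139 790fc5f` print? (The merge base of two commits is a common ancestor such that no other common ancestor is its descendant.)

Ancestors of dcac139: {9bbffbd, dcac139, e72d0d7}.
Ancestors of 790fc5f: {4760d14, 790fc5f, e72d0d7, eb34923}.
Common ancestors: {e72d0d7}.
The only common ancestor is e72d0d7, so it is the merge base.

e72d0d7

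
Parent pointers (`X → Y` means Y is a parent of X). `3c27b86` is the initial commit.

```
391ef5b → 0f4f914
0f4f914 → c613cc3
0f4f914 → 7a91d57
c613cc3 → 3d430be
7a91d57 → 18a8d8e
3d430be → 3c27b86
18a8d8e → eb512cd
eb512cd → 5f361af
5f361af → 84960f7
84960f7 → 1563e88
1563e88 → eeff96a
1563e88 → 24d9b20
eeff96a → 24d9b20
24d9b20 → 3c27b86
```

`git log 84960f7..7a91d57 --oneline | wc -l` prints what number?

4

Reachable from 7a91d57: {1563e88, 18a8d8e, 24d9b20, 3c27b86, 5f361af, 7a91d57, 84960f7, eb512cd, eeff96a}.
Reachable from 84960f7: {1563e88, 24d9b20, 3c27b86, 84960f7, eeff96a}.
In 7a91d57's history but not 84960f7's: {18a8d8e, 5f361af, 7a91d57, eb512cd} — 4 commits.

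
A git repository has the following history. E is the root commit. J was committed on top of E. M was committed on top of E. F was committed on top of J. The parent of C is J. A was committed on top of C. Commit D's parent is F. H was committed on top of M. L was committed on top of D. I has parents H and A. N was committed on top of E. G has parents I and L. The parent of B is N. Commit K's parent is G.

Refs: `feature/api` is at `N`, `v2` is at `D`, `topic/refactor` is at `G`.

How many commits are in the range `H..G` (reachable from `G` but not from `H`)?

Reachable from G: {A, C, D, E, F, G, H, I, J, L, M}.
Reachable from H: {E, H, M}.
In G's history but not H's: {A, C, D, F, G, I, J, L} — 8 commits.

8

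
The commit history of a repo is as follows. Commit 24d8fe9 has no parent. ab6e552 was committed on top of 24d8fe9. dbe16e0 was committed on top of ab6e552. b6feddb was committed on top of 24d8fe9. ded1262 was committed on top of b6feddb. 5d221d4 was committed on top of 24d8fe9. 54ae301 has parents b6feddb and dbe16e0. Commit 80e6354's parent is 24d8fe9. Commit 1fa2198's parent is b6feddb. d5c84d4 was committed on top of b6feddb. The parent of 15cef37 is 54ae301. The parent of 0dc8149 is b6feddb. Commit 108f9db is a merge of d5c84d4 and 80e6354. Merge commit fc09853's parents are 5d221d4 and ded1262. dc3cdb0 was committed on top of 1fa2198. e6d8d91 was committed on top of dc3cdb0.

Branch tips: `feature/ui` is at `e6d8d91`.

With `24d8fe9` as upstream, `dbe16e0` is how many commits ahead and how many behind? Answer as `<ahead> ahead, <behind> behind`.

Reachable from dbe16e0: {24d8fe9, ab6e552, dbe16e0}.
Reachable from 24d8fe9: {24d8fe9}.
Only in dbe16e0's history (ahead): {ab6e552, dbe16e0} — 2.
Only in 24d8fe9's history (behind): {} — 0.

2 ahead, 0 behind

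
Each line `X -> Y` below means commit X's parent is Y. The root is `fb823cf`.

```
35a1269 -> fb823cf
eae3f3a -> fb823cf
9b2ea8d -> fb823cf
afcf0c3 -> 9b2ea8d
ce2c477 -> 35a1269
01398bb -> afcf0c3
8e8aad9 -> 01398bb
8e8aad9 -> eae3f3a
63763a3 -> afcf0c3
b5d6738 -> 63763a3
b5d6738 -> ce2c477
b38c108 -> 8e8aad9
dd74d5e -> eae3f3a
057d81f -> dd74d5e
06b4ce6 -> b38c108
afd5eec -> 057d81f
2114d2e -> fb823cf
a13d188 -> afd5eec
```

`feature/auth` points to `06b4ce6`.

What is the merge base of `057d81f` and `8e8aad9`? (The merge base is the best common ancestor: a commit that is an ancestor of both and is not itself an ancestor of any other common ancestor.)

eae3f3a

Ancestors of 057d81f: {057d81f, dd74d5e, eae3f3a, fb823cf}.
Ancestors of 8e8aad9: {01398bb, 8e8aad9, 9b2ea8d, afcf0c3, eae3f3a, fb823cf}.
Common ancestors: {eae3f3a, fb823cf}.
Among these, eae3f3a is not an ancestor of any other common ancestor — it is the merge base.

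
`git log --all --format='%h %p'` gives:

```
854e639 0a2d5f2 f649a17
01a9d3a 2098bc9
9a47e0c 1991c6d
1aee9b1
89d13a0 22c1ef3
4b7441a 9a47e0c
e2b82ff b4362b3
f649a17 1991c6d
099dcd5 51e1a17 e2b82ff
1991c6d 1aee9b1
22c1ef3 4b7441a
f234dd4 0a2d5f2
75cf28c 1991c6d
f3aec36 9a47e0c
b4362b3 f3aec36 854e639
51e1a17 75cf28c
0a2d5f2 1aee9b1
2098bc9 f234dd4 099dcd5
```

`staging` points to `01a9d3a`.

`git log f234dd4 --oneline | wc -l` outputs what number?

Walking parent pointers from f234dd4: reachable set = {0a2d5f2, 1aee9b1, f234dd4}.
That is 3 commits.

3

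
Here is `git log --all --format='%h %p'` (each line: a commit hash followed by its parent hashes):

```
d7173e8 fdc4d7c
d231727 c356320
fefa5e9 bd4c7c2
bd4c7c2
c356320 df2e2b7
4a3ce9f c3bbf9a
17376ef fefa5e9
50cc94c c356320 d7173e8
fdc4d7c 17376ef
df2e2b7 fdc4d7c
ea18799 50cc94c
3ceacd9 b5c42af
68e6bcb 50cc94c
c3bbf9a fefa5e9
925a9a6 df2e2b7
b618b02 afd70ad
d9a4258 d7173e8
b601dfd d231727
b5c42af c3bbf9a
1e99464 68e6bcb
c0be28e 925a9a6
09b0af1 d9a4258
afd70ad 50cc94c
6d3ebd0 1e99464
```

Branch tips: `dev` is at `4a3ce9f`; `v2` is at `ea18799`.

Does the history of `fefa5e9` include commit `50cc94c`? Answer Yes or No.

No

Ancestors of fefa5e9: {bd4c7c2, fefa5e9}.
50cc94c is not in that set, so it is not an ancestor of fefa5e9.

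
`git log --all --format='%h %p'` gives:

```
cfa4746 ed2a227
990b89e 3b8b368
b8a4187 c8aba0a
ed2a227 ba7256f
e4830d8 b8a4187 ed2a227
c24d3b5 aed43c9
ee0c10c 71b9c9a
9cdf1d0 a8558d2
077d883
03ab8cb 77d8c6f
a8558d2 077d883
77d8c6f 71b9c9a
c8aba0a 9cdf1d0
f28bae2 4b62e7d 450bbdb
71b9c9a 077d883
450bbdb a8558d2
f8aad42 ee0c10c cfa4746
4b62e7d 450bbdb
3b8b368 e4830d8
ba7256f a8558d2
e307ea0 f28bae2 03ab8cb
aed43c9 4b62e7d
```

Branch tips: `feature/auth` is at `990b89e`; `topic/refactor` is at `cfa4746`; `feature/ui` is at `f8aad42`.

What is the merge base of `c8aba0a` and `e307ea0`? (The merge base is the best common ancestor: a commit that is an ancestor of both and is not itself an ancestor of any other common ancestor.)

a8558d2

Ancestors of c8aba0a: {077d883, 9cdf1d0, a8558d2, c8aba0a}.
Ancestors of e307ea0: {03ab8cb, 077d883, 450bbdb, 4b62e7d, 71b9c9a, 77d8c6f, a8558d2, e307ea0, f28bae2}.
Common ancestors: {077d883, a8558d2}.
Among these, a8558d2 is not an ancestor of any other common ancestor — it is the merge base.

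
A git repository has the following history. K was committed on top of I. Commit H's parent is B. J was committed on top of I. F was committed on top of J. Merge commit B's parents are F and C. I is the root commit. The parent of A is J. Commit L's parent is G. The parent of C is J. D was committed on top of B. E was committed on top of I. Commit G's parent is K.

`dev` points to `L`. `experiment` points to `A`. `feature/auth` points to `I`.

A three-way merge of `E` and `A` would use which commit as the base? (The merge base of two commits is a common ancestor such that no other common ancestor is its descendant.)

I

Ancestors of E: {E, I}.
Ancestors of A: {A, I, J}.
Common ancestors: {I}.
The only common ancestor is I, so it is the merge base.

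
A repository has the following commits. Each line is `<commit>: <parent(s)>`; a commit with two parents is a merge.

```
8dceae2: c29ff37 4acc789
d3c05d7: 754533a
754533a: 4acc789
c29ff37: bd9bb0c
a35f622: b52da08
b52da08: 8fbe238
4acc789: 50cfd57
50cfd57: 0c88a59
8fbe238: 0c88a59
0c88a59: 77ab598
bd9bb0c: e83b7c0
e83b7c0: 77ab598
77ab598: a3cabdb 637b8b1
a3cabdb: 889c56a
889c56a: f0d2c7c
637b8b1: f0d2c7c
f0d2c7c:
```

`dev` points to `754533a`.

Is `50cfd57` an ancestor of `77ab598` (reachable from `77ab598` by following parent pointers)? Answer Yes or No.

No

Ancestors of 77ab598: {637b8b1, 77ab598, 889c56a, a3cabdb, f0d2c7c}.
50cfd57 is not in that set, so it is not an ancestor of 77ab598.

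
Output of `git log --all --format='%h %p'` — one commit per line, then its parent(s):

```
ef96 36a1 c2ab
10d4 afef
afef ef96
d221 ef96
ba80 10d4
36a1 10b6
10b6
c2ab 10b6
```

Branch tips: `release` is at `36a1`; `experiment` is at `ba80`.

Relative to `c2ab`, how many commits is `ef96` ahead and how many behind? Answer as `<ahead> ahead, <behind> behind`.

Reachable from ef96: {10b6, 36a1, c2ab, ef96}.
Reachable from c2ab: {10b6, c2ab}.
Only in ef96's history (ahead): {36a1, ef96} — 2.
Only in c2ab's history (behind): {} — 0.

2 ahead, 0 behind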